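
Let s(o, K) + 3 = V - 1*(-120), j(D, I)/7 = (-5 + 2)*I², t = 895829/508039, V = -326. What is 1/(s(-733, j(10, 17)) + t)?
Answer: -508039/105284322 ≈ -0.0048254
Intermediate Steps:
t = 895829/508039 (t = 895829*(1/508039) = 895829/508039 ≈ 1.7633)
j(D, I) = -21*I² (j(D, I) = 7*((-5 + 2)*I²) = 7*(-3*I²) = -21*I²)
s(o, K) = -209 (s(o, K) = -3 + (-326 - 1*(-120)) = -3 + (-326 + 120) = -3 - 206 = -209)
1/(s(-733, j(10, 17)) + t) = 1/(-209 + 895829/508039) = 1/(-105284322/508039) = -508039/105284322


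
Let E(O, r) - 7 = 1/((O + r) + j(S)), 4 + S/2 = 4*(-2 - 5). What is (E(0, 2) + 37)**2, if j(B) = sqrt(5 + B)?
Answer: (7832*sqrt(59) + 106303*I)/(4*sqrt(59) + 55*I) ≈ 1938.8 - 10.737*I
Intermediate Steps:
S = -64 (S = -8 + 2*(4*(-2 - 5)) = -8 + 2*(4*(-7)) = -8 + 2*(-28) = -8 - 56 = -64)
E(O, r) = 7 + 1/(O + r + I*sqrt(59)) (E(O, r) = 7 + 1/((O + r) + sqrt(5 - 64)) = 7 + 1/((O + r) + sqrt(-59)) = 7 + 1/((O + r) + I*sqrt(59)) = 7 + 1/(O + r + I*sqrt(59)))
(E(0, 2) + 37)**2 = ((1 + 7*0 + 7*2 + 7*I*sqrt(59))/(0 + 2 + I*sqrt(59)) + 37)**2 = ((1 + 0 + 14 + 7*I*sqrt(59))/(2 + I*sqrt(59)) + 37)**2 = ((15 + 7*I*sqrt(59))/(2 + I*sqrt(59)) + 37)**2 = (37 + (15 + 7*I*sqrt(59))/(2 + I*sqrt(59)))**2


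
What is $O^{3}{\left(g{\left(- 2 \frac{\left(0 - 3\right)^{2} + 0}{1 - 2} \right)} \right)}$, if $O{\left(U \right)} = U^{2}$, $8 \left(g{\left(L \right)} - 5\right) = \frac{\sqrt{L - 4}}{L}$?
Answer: $\frac{\left(720 + \sqrt{14}\right)^{6}}{8916100448256} \approx 16119.0$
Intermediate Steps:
$g{\left(L \right)} = 5 + \frac{\sqrt{-4 + L}}{8 L}$ ($g{\left(L \right)} = 5 + \frac{\sqrt{L - 4} \frac{1}{L}}{8} = 5 + \frac{\sqrt{-4 + L} \frac{1}{L}}{8} = 5 + \frac{\frac{1}{L} \sqrt{-4 + L}}{8} = 5 + \frac{\sqrt{-4 + L}}{8 L}$)
$O^{3}{\left(g{\left(- 2 \frac{\left(0 - 3\right)^{2} + 0}{1 - 2} \right)} \right)} = \left(\left(5 + \frac{\sqrt{-4 - 2 \frac{\left(0 - 3\right)^{2} + 0}{1 - 2}}}{8 \left(- 2 \frac{\left(0 - 3\right)^{2} + 0}{1 - 2}\right)}\right)^{2}\right)^{3} = \left(\left(5 + \frac{\sqrt{-4 - 2 \frac{\left(-3\right)^{2} + 0}{-1}}}{8 \left(- 2 \frac{\left(-3\right)^{2} + 0}{-1}\right)}\right)^{2}\right)^{3} = \left(\left(5 + \frac{\sqrt{-4 - 2 \left(9 + 0\right) \left(-1\right)}}{8 \left(- 2 \left(9 + 0\right) \left(-1\right)\right)}\right)^{2}\right)^{3} = \left(\left(5 + \frac{\sqrt{-4 - 2 \cdot 9 \left(-1\right)}}{8 \left(- 2 \cdot 9 \left(-1\right)\right)}\right)^{2}\right)^{3} = \left(\left(5 + \frac{\sqrt{-4 - -18}}{8 \left(\left(-2\right) \left(-9\right)\right)}\right)^{2}\right)^{3} = \left(\left(5 + \frac{\sqrt{-4 + 18}}{8 \cdot 18}\right)^{2}\right)^{3} = \left(\left(5 + \frac{1}{8} \cdot \frac{1}{18} \sqrt{14}\right)^{2}\right)^{3} = \left(\left(5 + \frac{\sqrt{14}}{144}\right)^{2}\right)^{3} = \left(5 + \frac{\sqrt{14}}{144}\right)^{6}$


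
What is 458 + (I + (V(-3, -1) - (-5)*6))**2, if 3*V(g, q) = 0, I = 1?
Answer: 1419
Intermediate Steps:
V(g, q) = 0 (V(g, q) = (1/3)*0 = 0)
458 + (I + (V(-3, -1) - (-5)*6))**2 = 458 + (1 + (0 - (-5)*6))**2 = 458 + (1 + (0 - 1*(-30)))**2 = 458 + (1 + (0 + 30))**2 = 458 + (1 + 30)**2 = 458 + 31**2 = 458 + 961 = 1419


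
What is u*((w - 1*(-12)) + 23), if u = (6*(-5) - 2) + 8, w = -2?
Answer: -792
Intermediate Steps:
u = -24 (u = (-30 - 2) + 8 = -32 + 8 = -24)
u*((w - 1*(-12)) + 23) = -24*((-2 - 1*(-12)) + 23) = -24*((-2 + 12) + 23) = -24*(10 + 23) = -24*33 = -792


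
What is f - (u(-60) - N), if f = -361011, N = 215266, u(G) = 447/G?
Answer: -2914751/20 ≈ -1.4574e+5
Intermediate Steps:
f - (u(-60) - N) = -361011 - (447/(-60) - 1*215266) = -361011 - (447*(-1/60) - 215266) = -361011 - (-149/20 - 215266) = -361011 - 1*(-4305469/20) = -361011 + 4305469/20 = -2914751/20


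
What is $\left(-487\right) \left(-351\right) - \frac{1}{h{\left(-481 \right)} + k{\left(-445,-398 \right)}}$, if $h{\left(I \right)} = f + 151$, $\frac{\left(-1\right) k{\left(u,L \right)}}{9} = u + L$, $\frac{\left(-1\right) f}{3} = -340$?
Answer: $\frac{1497066245}{8758} \approx 1.7094 \cdot 10^{5}$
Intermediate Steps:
$f = 1020$ ($f = \left(-3\right) \left(-340\right) = 1020$)
$k{\left(u,L \right)} = - 9 L - 9 u$ ($k{\left(u,L \right)} = - 9 \left(u + L\right) = - 9 \left(L + u\right) = - 9 L - 9 u$)
$h{\left(I \right)} = 1171$ ($h{\left(I \right)} = 1020 + 151 = 1171$)
$\left(-487\right) \left(-351\right) - \frac{1}{h{\left(-481 \right)} + k{\left(-445,-398 \right)}} = \left(-487\right) \left(-351\right) - \frac{1}{1171 - -7587} = 170937 - \frac{1}{1171 + \left(3582 + 4005\right)} = 170937 - \frac{1}{1171 + 7587} = 170937 - \frac{1}{8758} = \frac{1497066245}{8758}$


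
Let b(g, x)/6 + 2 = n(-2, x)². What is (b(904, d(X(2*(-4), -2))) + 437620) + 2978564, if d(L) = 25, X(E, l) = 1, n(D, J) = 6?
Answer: 3416388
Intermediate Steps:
b(g, x) = 204 (b(g, x) = -12 + 6*6² = -12 + 6*36 = -12 + 216 = 204)
(b(904, d(X(2*(-4), -2))) + 437620) + 2978564 = (204 + 437620) + 2978564 = 437824 + 2978564 = 3416388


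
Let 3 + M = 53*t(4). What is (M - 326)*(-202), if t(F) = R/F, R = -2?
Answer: 71811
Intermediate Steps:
t(F) = -2/F
M = -59/2 (M = -3 + 53*(-2/4) = -3 + 53*(-2*¼) = -3 + 53*(-½) = -3 - 53/2 = -59/2 ≈ -29.500)
(M - 326)*(-202) = (-59/2 - 326)*(-202) = -711/2*(-202) = 71811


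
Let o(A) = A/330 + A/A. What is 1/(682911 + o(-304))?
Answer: 165/112680328 ≈ 1.4643e-6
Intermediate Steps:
o(A) = 1 + A/330 (o(A) = A*(1/330) + 1 = A/330 + 1 = 1 + A/330)
1/(682911 + o(-304)) = 1/(682911 + (1 + (1/330)*(-304))) = 1/(682911 + (1 - 152/165)) = 1/(682911 + 13/165) = 1/(112680328/165) = 165/112680328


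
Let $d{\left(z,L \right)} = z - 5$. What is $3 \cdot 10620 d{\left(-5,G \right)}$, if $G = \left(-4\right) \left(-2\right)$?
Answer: $-318600$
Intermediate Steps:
$G = 8$
$d{\left(z,L \right)} = -5 + z$
$3 \cdot 10620 d{\left(-5,G \right)} = 3 \cdot 10620 \left(-5 - 5\right) = 3 \cdot 10620 \left(-10\right) = 3 \left(-106200\right) = -318600$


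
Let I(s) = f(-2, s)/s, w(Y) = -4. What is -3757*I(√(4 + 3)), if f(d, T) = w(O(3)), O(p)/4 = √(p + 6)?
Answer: 15028*√7/7 ≈ 5680.0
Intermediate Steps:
O(p) = 4*√(6 + p) (O(p) = 4*√(p + 6) = 4*√(6 + p))
f(d, T) = -4
I(s) = -4/s
-3757*I(√(4 + 3)) = -(-15028)/(√(4 + 3)) = -(-15028)/(√7) = -(-15028)*√7/7 = 15028*√7/7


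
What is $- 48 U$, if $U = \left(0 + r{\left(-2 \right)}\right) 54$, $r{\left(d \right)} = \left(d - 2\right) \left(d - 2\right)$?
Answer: $-41472$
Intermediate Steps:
$r{\left(d \right)} = \left(-2 + d\right)^{2}$ ($r{\left(d \right)} = \left(-2 + d\right) \left(-2 + d\right) = \left(-2 + d\right)^{2}$)
$U = 864$ ($U = \left(0 + \left(-2 - 2\right)^{2}\right) 54 = \left(0 + \left(-4\right)^{2}\right) 54 = \left(0 + 16\right) 54 = 16 \cdot 54 = 864$)
$- 48 U = \left(-48\right) 864 = -41472$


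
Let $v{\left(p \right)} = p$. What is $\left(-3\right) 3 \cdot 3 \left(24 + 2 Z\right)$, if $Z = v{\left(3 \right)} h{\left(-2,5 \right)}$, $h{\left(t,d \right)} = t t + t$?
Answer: $-972$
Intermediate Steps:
$h{\left(t,d \right)} = t + t^{2}$ ($h{\left(t,d \right)} = t^{2} + t = t + t^{2}$)
$Z = 6$ ($Z = 3 \left(- 2 \left(1 - 2\right)\right) = 3 \left(\left(-2\right) \left(-1\right)\right) = 3 \cdot 2 = 6$)
$\left(-3\right) 3 \cdot 3 \left(24 + 2 Z\right) = \left(-3\right) 3 \cdot 3 \left(24 + 2 \cdot 6\right) = \left(-9\right) 3 \left(24 + 12\right) = \left(-27\right) 36 = -972$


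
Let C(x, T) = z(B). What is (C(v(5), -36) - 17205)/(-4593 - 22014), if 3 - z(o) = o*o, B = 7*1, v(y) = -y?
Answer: 17251/26607 ≈ 0.64836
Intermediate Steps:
B = 7
z(o) = 3 - o**2 (z(o) = 3 - o*o = 3 - o**2)
C(x, T) = -46 (C(x, T) = 3 - 1*7**2 = 3 - 1*49 = 3 - 49 = -46)
(C(v(5), -36) - 17205)/(-4593 - 22014) = (-46 - 17205)/(-4593 - 22014) = -17251/(-26607) = -17251*(-1/26607) = 17251/26607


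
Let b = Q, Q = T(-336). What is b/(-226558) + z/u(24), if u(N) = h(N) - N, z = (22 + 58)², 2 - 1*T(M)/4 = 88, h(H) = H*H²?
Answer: 3636796/7816251 ≈ 0.46529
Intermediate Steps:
h(H) = H³
T(M) = -344 (T(M) = 8 - 4*88 = 8 - 352 = -344)
z = 6400 (z = 80² = 6400)
Q = -344
b = -344
u(N) = N³ - N
b/(-226558) + z/u(24) = -344/(-226558) + 6400/(24³ - 1*24) = -344*(-1/226558) + 6400/(13824 - 24) = 172/113279 + 6400/13800 = 172/113279 + 6400*(1/13800) = 172/113279 + 32/69 = 3636796/7816251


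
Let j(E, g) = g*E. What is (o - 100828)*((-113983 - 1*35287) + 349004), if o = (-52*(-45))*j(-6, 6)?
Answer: -36964371912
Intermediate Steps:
j(E, g) = E*g
o = -84240 (o = (-52*(-45))*(-6*6) = 2340*(-36) = -84240)
(o - 100828)*((-113983 - 1*35287) + 349004) = (-84240 - 100828)*((-113983 - 1*35287) + 349004) = -185068*((-113983 - 35287) + 349004) = -185068*(-149270 + 349004) = -185068*199734 = -36964371912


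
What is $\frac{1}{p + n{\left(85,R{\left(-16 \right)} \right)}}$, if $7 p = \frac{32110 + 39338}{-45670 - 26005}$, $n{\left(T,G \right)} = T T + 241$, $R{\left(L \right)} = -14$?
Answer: $\frac{501725}{3745807402} \approx 0.00013394$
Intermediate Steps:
$n{\left(T,G \right)} = 241 + T^{2}$ ($n{\left(T,G \right)} = T^{2} + 241 = 241 + T^{2}$)
$p = - \frac{71448}{501725}$ ($p = \frac{\left(32110 + 39338\right) \frac{1}{-45670 - 26005}}{7} = \frac{71448 \frac{1}{-71675}}{7} = \frac{71448 \left(- \frac{1}{71675}\right)}{7} = \frac{1}{7} \left(- \frac{71448}{71675}\right) = - \frac{71448}{501725} \approx -0.1424$)
$\frac{1}{p + n{\left(85,R{\left(-16 \right)} \right)}} = \frac{1}{- \frac{71448}{501725} + \left(241 + 85^{2}\right)} = \frac{1}{- \frac{71448}{501725} + \left(241 + 7225\right)} = \frac{1}{- \frac{71448}{501725} + 7466} = \frac{1}{\frac{3745807402}{501725}} = \frac{501725}{3745807402}$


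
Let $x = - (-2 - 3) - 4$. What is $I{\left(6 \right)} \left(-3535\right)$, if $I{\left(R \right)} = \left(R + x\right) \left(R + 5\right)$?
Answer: $-272195$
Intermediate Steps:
$x = 1$ ($x = \left(-1\right) \left(-5\right) - 4 = 5 - 4 = 1$)
$I{\left(R \right)} = \left(1 + R\right) \left(5 + R\right)$ ($I{\left(R \right)} = \left(R + 1\right) \left(R + 5\right) = \left(1 + R\right) \left(5 + R\right)$)
$I{\left(6 \right)} \left(-3535\right) = \left(5 + 6^{2} + 6 \cdot 6\right) \left(-3535\right) = \left(5 + 36 + 36\right) \left(-3535\right) = 77 \left(-3535\right) = -272195$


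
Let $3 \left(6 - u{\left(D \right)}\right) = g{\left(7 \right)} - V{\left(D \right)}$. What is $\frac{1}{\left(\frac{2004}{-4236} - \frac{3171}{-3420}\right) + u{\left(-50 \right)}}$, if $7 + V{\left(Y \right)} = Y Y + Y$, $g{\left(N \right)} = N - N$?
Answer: $\frac{134140}{110100427} \approx 0.0012183$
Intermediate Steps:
$g{\left(N \right)} = 0$
$V{\left(Y \right)} = -7 + Y + Y^{2}$ ($V{\left(Y \right)} = -7 + \left(Y Y + Y\right) = -7 + \left(Y^{2} + Y\right) = -7 + \left(Y + Y^{2}\right) = -7 + Y + Y^{2}$)
$u{\left(D \right)} = \frac{11}{3} + \frac{D}{3} + \frac{D^{2}}{3}$ ($u{\left(D \right)} = 6 - \frac{0 - \left(-7 + D + D^{2}\right)}{3} = 6 - \frac{7 - D - D^{2}}{3} = 6 + \left(- \frac{7}{3} + \frac{D}{3} + \frac{D^{2}}{3}\right) = \frac{11}{3} + \frac{D}{3} + \frac{D^{2}}{3}$)
$\frac{1}{\left(\frac{2004}{-4236} - \frac{3171}{-3420}\right) + u{\left(-50 \right)}} = \frac{1}{\left(\frac{2004}{-4236} - \frac{3171}{-3420}\right) + \left(\frac{11}{3} + \frac{1}{3} \left(-50\right) + \frac{\left(-50\right)^{2}}{3}\right)} = \frac{1}{\left(2004 \left(- \frac{1}{4236}\right) - - \frac{1057}{1140}\right) + \left(\frac{11}{3} - \frac{50}{3} + \frac{1}{3} \cdot 2500\right)} = \frac{1}{\left(- \frac{167}{353} + \frac{1057}{1140}\right) + \left(\frac{11}{3} - \frac{50}{3} + \frac{2500}{3}\right)} = \frac{1}{\frac{182741}{402420} + \frac{2461}{3}} = \frac{1}{\frac{110100427}{134140}} = \frac{134140}{110100427}$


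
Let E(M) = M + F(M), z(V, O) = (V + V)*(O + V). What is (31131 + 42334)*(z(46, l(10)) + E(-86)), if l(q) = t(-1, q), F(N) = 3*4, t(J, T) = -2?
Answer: 291949910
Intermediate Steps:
F(N) = 12
l(q) = -2
z(V, O) = 2*V*(O + V) (z(V, O) = (2*V)*(O + V) = 2*V*(O + V))
E(M) = 12 + M (E(M) = M + 12 = 12 + M)
(31131 + 42334)*(z(46, l(10)) + E(-86)) = (31131 + 42334)*(2*46*(-2 + 46) + (12 - 86)) = 73465*(2*46*44 - 74) = 73465*(4048 - 74) = 73465*3974 = 291949910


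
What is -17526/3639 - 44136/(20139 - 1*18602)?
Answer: -62516122/1864381 ≈ -33.532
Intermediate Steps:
-17526/3639 - 44136/(20139 - 1*18602) = -17526*1/3639 - 44136/(20139 - 18602) = -5842/1213 - 44136/1537 = -62516122/1864381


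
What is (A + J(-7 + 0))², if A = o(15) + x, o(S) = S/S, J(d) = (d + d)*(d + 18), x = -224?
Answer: 142129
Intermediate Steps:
J(d) = 2*d*(18 + d) (J(d) = (2*d)*(18 + d) = 2*d*(18 + d))
o(S) = 1
A = -223 (A = 1 - 224 = -223)
(A + J(-7 + 0))² = (-223 + 2*(-7 + 0)*(18 + (-7 + 0)))² = (-223 + 2*(-7)*(18 - 7))² = (-223 + 2*(-7)*11)² = (-223 - 154)² = (-377)² = 142129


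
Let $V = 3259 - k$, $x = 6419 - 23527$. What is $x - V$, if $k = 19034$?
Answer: $-1333$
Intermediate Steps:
$x = -17108$
$V = -15775$ ($V = 3259 - 19034 = -15775$)
$x - V = -17108 - -15775 = -17108 + 15775 = -1333$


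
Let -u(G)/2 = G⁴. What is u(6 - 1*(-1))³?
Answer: -110730297608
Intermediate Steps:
u(G) = -2*G⁴
u(6 - 1*(-1))³ = (-2*(6 - 1*(-1))⁴)³ = (-2*(6 + 1)⁴)³ = (-2*7⁴)³ = (-2*2401)³ = (-4802)³ = -110730297608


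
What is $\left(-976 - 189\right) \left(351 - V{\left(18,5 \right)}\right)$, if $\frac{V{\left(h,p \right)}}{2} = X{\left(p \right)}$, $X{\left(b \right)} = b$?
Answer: $-397265$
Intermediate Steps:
$V{\left(h,p \right)} = 2 p$
$\left(-976 - 189\right) \left(351 - V{\left(18,5 \right)}\right) = \left(-976 - 189\right) \left(351 - 2 \cdot 5\right) = - 1165 \left(351 - 10\right) = \left(-1165\right) 341 = -397265$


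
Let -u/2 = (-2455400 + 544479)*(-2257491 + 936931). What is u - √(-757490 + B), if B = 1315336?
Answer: -5046971671520 - √557846 ≈ -5.0470e+12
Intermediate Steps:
u = -5046971671520 (u = -2*(-2455400 + 544479)*(-2257491 + 936931) = -(-3821842)*(-1320560) = -2*2523485835760 = -5046971671520)
u - √(-757490 + B) = -5046971671520 - √(-757490 + 1315336) = -5046971671520 - √557846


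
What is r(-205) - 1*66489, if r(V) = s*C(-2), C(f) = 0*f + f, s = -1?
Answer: -66487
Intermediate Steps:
C(f) = f (C(f) = 0 + f = f)
r(V) = 2 (r(V) = -1*(-2) = 2)
r(-205) - 1*66489 = 2 - 1*66489 = 2 - 66489 = -66487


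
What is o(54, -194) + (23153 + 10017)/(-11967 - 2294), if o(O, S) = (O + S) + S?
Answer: -4796344/14261 ≈ -336.33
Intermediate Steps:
o(O, S) = O + 2*S
o(54, -194) + (23153 + 10017)/(-11967 - 2294) = (54 + 2*(-194)) + (23153 + 10017)/(-11967 - 2294) = (54 - 388) + 33170/(-14261) = -334 + 33170*(-1/14261) = -334 - 33170/14261 = -4796344/14261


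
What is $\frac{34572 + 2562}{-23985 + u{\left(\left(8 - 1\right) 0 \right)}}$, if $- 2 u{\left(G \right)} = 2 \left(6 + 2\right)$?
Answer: $- \frac{37134}{23993} \approx -1.5477$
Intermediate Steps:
$u{\left(G \right)} = -8$ ($u{\left(G \right)} = - \frac{2 \left(6 + 2\right)}{2} = - \frac{2 \cdot 8}{2} = \left(- \frac{1}{2}\right) 16 = -8$)
$\frac{34572 + 2562}{-23985 + u{\left(\left(8 - 1\right) 0 \right)}} = \frac{34572 + 2562}{-23985 - 8} = \frac{37134}{-23993} = 37134 \left(- \frac{1}{23993}\right) = - \frac{37134}{23993}$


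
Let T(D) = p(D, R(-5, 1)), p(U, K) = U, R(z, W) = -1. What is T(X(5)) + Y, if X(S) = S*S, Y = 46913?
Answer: 46938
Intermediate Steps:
X(S) = S²
T(D) = D
T(X(5)) + Y = 5² + 46913 = 25 + 46913 = 46938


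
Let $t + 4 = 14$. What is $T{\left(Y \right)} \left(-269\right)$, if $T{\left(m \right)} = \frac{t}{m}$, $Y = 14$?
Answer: $- \frac{1345}{7} \approx -192.14$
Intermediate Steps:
$t = 10$ ($t = -4 + 14 = 10$)
$T{\left(m \right)} = \frac{10}{m}$
$T{\left(Y \right)} \left(-269\right) = \frac{10}{14} \left(-269\right) = 10 \cdot \frac{1}{14} \left(-269\right) = \frac{5}{7} \left(-269\right) = - \frac{1345}{7}$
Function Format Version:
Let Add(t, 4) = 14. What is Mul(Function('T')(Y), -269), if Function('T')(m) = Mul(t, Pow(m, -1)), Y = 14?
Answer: Rational(-1345, 7) ≈ -192.14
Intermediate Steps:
t = 10 (t = Add(-4, 14) = 10)
Function('T')(m) = Mul(10, Pow(m, -1))
Mul(Function('T')(Y), -269) = Mul(Mul(10, Pow(14, -1)), -269) = Mul(Mul(10, Rational(1, 14)), -269) = Mul(Rational(5, 7), -269) = Rational(-1345, 7)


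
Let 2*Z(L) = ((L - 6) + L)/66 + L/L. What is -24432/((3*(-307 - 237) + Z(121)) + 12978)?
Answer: -1612512/748987 ≈ -2.1529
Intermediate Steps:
Z(L) = 5/11 + L/66 (Z(L) = (((L - 6) + L)/66 + L/L)/2 = (((-6 + L) + L)*(1/66) + 1)/2 = ((-6 + 2*L)*(1/66) + 1)/2 = ((-1/11 + L/33) + 1)/2 = (10/11 + L/33)/2 = 5/11 + L/66)
-24432/((3*(-307 - 237) + Z(121)) + 12978) = -24432/((3*(-307 - 237) + (5/11 + (1/66)*121)) + 12978) = -24432/((3*(-544) + (5/11 + 11/6)) + 12978) = -24432/((-1632 + 151/66) + 12978) = -24432/(-107561/66 + 12978) = -24432/748987/66 = -24432*66/748987 = -1612512/748987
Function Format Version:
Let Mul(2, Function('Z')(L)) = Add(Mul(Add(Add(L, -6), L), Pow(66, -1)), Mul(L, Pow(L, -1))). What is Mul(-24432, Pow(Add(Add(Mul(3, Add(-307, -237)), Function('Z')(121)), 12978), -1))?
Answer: Rational(-1612512, 748987) ≈ -2.1529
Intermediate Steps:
Function('Z')(L) = Add(Rational(5, 11), Mul(Rational(1, 66), L)) (Function('Z')(L) = Mul(Rational(1, 2), Add(Mul(Add(Add(L, -6), L), Pow(66, -1)), Mul(L, Pow(L, -1)))) = Mul(Rational(1, 2), Add(Mul(Add(Add(-6, L), L), Rational(1, 66)), 1)) = Mul(Rational(1, 2), Add(Mul(Add(-6, Mul(2, L)), Rational(1, 66)), 1)) = Mul(Rational(1, 2), Add(Add(Rational(-1, 11), Mul(Rational(1, 33), L)), 1)) = Mul(Rational(1, 2), Add(Rational(10, 11), Mul(Rational(1, 33), L))) = Add(Rational(5, 11), Mul(Rational(1, 66), L)))
Mul(-24432, Pow(Add(Add(Mul(3, Add(-307, -237)), Function('Z')(121)), 12978), -1)) = Mul(-24432, Pow(Add(Add(Mul(3, Add(-307, -237)), Add(Rational(5, 11), Mul(Rational(1, 66), 121))), 12978), -1)) = Mul(-24432, Pow(Add(Add(Mul(3, -544), Add(Rational(5, 11), Rational(11, 6))), 12978), -1)) = Mul(-24432, Pow(Add(Add(-1632, Rational(151, 66)), 12978), -1)) = Mul(-24432, Pow(Add(Rational(-107561, 66), 12978), -1)) = Mul(-24432, Pow(Rational(748987, 66), -1)) = Mul(-24432, Rational(66, 748987)) = Rational(-1612512, 748987)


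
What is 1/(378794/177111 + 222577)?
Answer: 177111/39421213841 ≈ 4.4928e-6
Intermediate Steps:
1/(378794/177111 + 222577) = 1/(39421213841/177111) = 177111/39421213841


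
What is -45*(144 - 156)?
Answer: 540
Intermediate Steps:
-45*(144 - 156) = -45*(-12) = 540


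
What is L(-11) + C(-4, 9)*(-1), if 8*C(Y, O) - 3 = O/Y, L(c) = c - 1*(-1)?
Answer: -323/32 ≈ -10.094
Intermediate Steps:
L(c) = 1 + c (L(c) = c + 1 = 1 + c)
C(Y, O) = 3/8 + O/(8*Y) (C(Y, O) = 3/8 + (O/Y)/8 = 3/8 + O/(8*Y))
L(-11) + C(-4, 9)*(-1) = (1 - 11) + ((⅛)*(9 + 3*(-4))/(-4))*(-1) = -10 + ((⅛)*(-¼)*(9 - 12))*(-1) = -10 + ((⅛)*(-¼)*(-3))*(-1) = -10 + (3/32)*(-1) = -10 - 3/32 = -323/32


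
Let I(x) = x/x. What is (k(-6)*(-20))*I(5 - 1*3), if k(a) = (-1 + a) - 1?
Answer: 160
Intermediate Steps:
k(a) = -2 + a
I(x) = 1
(k(-6)*(-20))*I(5 - 1*3) = ((-2 - 6)*(-20))*1 = -8*(-20)*1 = 160*1 = 160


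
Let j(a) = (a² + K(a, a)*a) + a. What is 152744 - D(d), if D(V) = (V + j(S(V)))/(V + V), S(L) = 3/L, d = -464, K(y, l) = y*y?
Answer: 14160045725267253/92704735232 ≈ 1.5274e+5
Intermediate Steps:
K(y, l) = y²
j(a) = a + a² + a³ (j(a) = (a² + a²*a) + a = (a² + a³) + a = a + a² + a³)
D(V) = (V + 3*(1 + 3/V + 9/V²)/V)/(2*V) (D(V) = (V + (3/V)*(1 + 3/V + (3/V)²))/(V + V) = (V + (3/V)*(1 + 3/V + 9/V²))/((2*V)) = (V + 3*(1 + 3/V + 9/V²)/V)*(1/(2*V)) = (V + 3*(1 + 3/V + 9/V²)/V)/(2*V))
152744 - D(d) = 152744 - (27 + (-464)⁴ + 3*(-464)² + 9*(-464))/(2*(-464)⁴) = 152744 - (27 + 46352367616 + 3*215296 - 4176)/(2*46352367616) = 152744 - (27 + 46352367616 + 645888 - 4176)/(2*46352367616) = 152744 - 46353009355/(2*46352367616) = 152744 - 1*46353009355/92704735232 = 152744 - 46353009355/92704735232 = 14160045725267253/92704735232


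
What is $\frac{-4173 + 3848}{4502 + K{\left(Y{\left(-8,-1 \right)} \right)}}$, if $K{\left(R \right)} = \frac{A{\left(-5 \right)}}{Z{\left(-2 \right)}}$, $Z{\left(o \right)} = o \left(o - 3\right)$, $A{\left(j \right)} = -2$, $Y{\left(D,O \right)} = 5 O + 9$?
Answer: $- \frac{1625}{22509} \approx -0.072193$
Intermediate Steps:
$Y{\left(D,O \right)} = 9 + 5 O$
$Z{\left(o \right)} = o \left(-3 + o\right)$
$K{\left(R \right)} = - \frac{1}{5}$ ($K{\left(R \right)} = - \frac{2}{\left(-2\right) \left(-3 - 2\right)} = - \frac{2}{\left(-2\right) \left(-5\right)} = - \frac{2}{10} = \left(-2\right) \frac{1}{10} = - \frac{1}{5}$)
$\frac{-4173 + 3848}{4502 + K{\left(Y{\left(-8,-1 \right)} \right)}} = \frac{-4173 + 3848}{4502 - \frac{1}{5}} = - \frac{325}{\frac{22509}{5}} = \left(-325\right) \frac{5}{22509} = - \frac{1625}{22509}$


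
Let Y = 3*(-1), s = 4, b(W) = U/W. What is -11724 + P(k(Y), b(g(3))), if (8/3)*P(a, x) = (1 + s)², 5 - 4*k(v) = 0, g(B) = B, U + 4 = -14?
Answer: -93717/8 ≈ -11715.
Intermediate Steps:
U = -18 (U = -4 - 14 = -18)
b(W) = -18/W
Y = -3
k(v) = 5/4 (k(v) = 5/4 - ¼*0 = 5/4 + 0 = 5/4)
P(a, x) = 75/8 (P(a, x) = 3*(1 + 4)²/8 = (3/8)*5² = (3/8)*25 = 75/8)
-11724 + P(k(Y), b(g(3))) = -11724 + 75/8 = -93717/8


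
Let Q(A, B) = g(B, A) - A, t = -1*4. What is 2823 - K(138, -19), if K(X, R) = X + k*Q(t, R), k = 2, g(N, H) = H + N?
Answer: 2723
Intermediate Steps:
t = -4
Q(A, B) = B (Q(A, B) = (A + B) - A = B)
K(X, R) = X + 2*R
2823 - K(138, -19) = 2823 - (138 + 2*(-19)) = 2823 - (138 - 38) = 2823 - 1*100 = 2823 - 100 = 2723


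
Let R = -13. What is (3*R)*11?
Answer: -429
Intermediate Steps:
(3*R)*11 = (3*(-13))*11 = -39*11 = -429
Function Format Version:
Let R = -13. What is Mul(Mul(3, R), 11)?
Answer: -429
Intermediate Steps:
Mul(Mul(3, R), 11) = Mul(Mul(3, -13), 11) = Mul(-39, 11) = -429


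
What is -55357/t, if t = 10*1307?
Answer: -55357/13070 ≈ -4.2354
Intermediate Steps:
t = 13070
-55357/t = -55357/13070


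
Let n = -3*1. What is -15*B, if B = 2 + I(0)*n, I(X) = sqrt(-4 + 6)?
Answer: -30 + 45*sqrt(2) ≈ 33.640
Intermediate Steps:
n = -3
I(X) = sqrt(2)
B = 2 - 3*sqrt(2) (B = 2 + sqrt(2)*(-3) = 2 - 3*sqrt(2) ≈ -2.2426)
-15*B = -15*(2 - 3*sqrt(2)) = -30 + 45*sqrt(2)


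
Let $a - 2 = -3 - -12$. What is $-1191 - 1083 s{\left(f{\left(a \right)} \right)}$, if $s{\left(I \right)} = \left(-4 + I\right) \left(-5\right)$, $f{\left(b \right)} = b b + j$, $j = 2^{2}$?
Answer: $654024$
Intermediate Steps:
$j = 4$
$a = 11$ ($a = 2 - -9 = 2 + \left(-3 + 12\right) = 2 + 9 = 11$)
$f{\left(b \right)} = 4 + b^{2}$ ($f{\left(b \right)} = b b + 4 = b^{2} + 4 = 4 + b^{2}$)
$s{\left(I \right)} = 20 - 5 I$
$-1191 - 1083 s{\left(f{\left(a \right)} \right)} = -1191 - 1083 \left(20 - 5 \left(4 + 11^{2}\right)\right) = -1191 - 1083 \left(20 - 5 \left(4 + 121\right)\right) = -1191 - 1083 \left(20 - 625\right) = -1191 - -655215 = -1191 + 655215 = 654024$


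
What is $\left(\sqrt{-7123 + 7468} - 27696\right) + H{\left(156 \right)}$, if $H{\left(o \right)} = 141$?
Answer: $-27555 + \sqrt{345} \approx -27536.0$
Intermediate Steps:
$\left(\sqrt{-7123 + 7468} - 27696\right) + H{\left(156 \right)} = \left(\sqrt{-7123 + 7468} - 27696\right) + 141 = \left(\sqrt{345} - 27696\right) + 141 = \left(-27696 + \sqrt{345}\right) + 141 = -27555 + \sqrt{345}$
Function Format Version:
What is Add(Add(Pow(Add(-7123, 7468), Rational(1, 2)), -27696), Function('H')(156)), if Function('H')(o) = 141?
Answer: Add(-27555, Pow(345, Rational(1, 2))) ≈ -27536.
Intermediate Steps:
Add(Add(Pow(Add(-7123, 7468), Rational(1, 2)), -27696), Function('H')(156)) = Add(Add(Pow(Add(-7123, 7468), Rational(1, 2)), -27696), 141) = Add(Add(Pow(345, Rational(1, 2)), -27696), 141) = Add(Add(-27696, Pow(345, Rational(1, 2))), 141) = Add(-27555, Pow(345, Rational(1, 2)))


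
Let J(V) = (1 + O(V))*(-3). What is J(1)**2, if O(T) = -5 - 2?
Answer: 324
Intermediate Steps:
O(T) = -7
J(V) = 18 (J(V) = (1 - 7)*(-3) = -6*(-3) = 18)
J(1)**2 = 18**2 = 324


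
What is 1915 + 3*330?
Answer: 2905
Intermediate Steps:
1915 + 3*330 = 1915 + 990 = 2905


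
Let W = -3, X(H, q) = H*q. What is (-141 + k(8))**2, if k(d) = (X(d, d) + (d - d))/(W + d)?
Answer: 410881/25 ≈ 16435.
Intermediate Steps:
k(d) = d**2/(-3 + d) (k(d) = (d*d + (d - d))/(-3 + d) = (d**2 + 0)/(-3 + d) = d**2/(-3 + d))
(-141 + k(8))**2 = (-141 + 8**2/(-3 + 8))**2 = (-141 + 64/5)**2 = (-641/5)**2 = 410881/25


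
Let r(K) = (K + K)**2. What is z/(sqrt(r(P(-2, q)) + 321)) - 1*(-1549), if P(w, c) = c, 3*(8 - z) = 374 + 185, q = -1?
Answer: 1549 - 107*sqrt(13)/39 ≈ 1539.1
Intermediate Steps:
z = -535/3 (z = 8 - (374 + 185)/3 = 8 - 1/3*559 = 8 - 559/3 = -535/3 ≈ -178.33)
r(K) = 4*K**2 (r(K) = (2*K)**2 = 4*K**2)
z/(sqrt(r(P(-2, q)) + 321)) - 1*(-1549) = -535/(3*sqrt(4*(-1)**2 + 321)) - 1*(-1549) = -535/(3*sqrt(4*1 + 321)) + 1549 = -535/(3*sqrt(4 + 321)) + 1549 = -535*sqrt(13)/65/3 + 1549 = -107*sqrt(13)/39 + 1549 = 1549 - 107*sqrt(13)/39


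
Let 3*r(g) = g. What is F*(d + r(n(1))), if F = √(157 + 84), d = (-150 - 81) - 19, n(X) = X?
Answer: -749*√241/3 ≈ -3875.9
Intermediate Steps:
r(g) = g/3
d = -250 (d = -231 - 19 = -250)
F = √241 ≈ 15.524
F*(d + r(n(1))) = √241*(-250 + (⅓)*1) = √241*(-250 + ⅓) = √241*(-749/3) = -749*√241/3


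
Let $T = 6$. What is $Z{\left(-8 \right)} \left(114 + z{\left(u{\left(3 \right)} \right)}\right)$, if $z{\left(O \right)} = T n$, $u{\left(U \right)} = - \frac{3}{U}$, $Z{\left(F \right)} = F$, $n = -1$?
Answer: $-864$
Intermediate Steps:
$z{\left(O \right)} = -6$ ($z{\left(O \right)} = 6 \left(-1\right) = -6$)
$Z{\left(-8 \right)} \left(114 + z{\left(u{\left(3 \right)} \right)}\right) = - 8 \left(114 - 6\right) = \left(-8\right) 108 = -864$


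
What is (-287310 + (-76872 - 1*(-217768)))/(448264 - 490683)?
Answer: 146414/42419 ≈ 3.4516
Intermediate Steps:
(-287310 + (-76872 - 1*(-217768)))/(448264 - 490683) = (-287310 + (-76872 + 217768))/(-42419) = (-287310 + 140896)*(-1/42419) = -146414*(-1/42419) = 146414/42419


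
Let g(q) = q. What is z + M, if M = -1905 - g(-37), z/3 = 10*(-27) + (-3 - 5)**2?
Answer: -2486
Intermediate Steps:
z = -618 (z = 3*(10*(-27) + (-3 - 5)**2) = 3*(-270 + (-8)**2) = 3*(-270 + 64) = 3*(-206) = -618)
M = -1868 (M = -1905 - 1*(-37) = -1905 + 37 = -1868)
z + M = -618 - 1868 = -2486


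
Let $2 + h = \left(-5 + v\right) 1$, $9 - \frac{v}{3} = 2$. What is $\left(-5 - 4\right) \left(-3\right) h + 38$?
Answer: $416$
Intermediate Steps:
$v = 21$ ($v = 27 - 6 = 21$)
$h = 14$ ($h = -2 + \left(-5 + 21\right) 1 = -2 + 16 \cdot 1 = -2 + 16 = 14$)
$\left(-5 - 4\right) \left(-3\right) h + 38 = \left(-5 - 4\right) \left(-3\right) 14 + 38 = \left(-9\right) \left(-3\right) 14 + 38 = 27 \cdot 14 + 38 = 378 + 38 = 416$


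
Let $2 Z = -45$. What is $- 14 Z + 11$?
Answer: $326$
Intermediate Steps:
$Z = - \frac{45}{2}$ ($Z = \frac{1}{2} \left(-45\right) = - \frac{45}{2} \approx -22.5$)
$- 14 Z + 11 = \left(-14\right) \left(- \frac{45}{2}\right) + 11 = 315 + 11 = 326$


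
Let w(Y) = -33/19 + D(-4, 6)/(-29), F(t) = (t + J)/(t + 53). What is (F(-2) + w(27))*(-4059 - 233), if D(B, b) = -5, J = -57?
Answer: 11317708/969 ≈ 11680.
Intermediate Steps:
F(t) = (-57 + t)/(53 + t) (F(t) = (t - 57)/(t + 53) = (-57 + t)/(53 + t))
w(Y) = -862/551 (w(Y) = -33/19 - 5/(-29) = -33*1/19 - 5*(-1/29) = -33/19 + 5/29 = -862/551)
(F(-2) + w(27))*(-4059 - 233) = ((-57 - 2)/(53 - 2) - 862/551)*(-4059 - 233) = (-59/51 - 862/551)*(-4292) = -76471/28101*(-4292) = 11317708/969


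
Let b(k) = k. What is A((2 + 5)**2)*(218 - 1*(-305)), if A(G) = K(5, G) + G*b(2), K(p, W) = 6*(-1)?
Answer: 48116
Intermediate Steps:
K(p, W) = -6
A(G) = -6 + 2*G (A(G) = -6 + G*2 = -6 + 2*G)
A((2 + 5)**2)*(218 - 1*(-305)) = (-6 + 2*(2 + 5)**2)*(218 - 1*(-305)) = (-6 + 2*7**2)*(218 + 305) = (-6 + 2*49)*523 = (-6 + 98)*523 = 92*523 = 48116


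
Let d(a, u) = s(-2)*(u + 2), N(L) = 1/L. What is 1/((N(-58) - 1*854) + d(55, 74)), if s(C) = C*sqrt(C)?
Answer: -151206/137313779 + 26912*I*sqrt(2)/137313779 ≈ -0.0011012 + 0.00027717*I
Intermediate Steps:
s(C) = C**(3/2)
d(a, u) = -2*I*sqrt(2)*(2 + u) (d(a, u) = (-2)**(3/2)*(u + 2) = (-2*I*sqrt(2))*(2 + u) = -2*I*sqrt(2)*(2 + u))
1/((N(-58) - 1*854) + d(55, 74)) = 1/((1/(-58) - 1*854) + 2*I*sqrt(2)*(-2 - 1*74)) = 1/((-1/58 - 854) + 2*I*sqrt(2)*(-2 - 74)) = 1/(-49533/58 + 2*I*sqrt(2)*(-76)) = 1/(-49533/58 - 152*I*sqrt(2))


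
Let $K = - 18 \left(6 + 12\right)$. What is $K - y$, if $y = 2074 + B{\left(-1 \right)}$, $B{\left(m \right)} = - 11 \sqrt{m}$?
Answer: $-2398 + 11 i \approx -2398.0 + 11.0 i$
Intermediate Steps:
$K = -324$ ($K = \left(-18\right) 18 = -324$)
$y = 2074 - 11 i$ ($y = 2074 - 11 \sqrt{-1} = 2074 - 11 i \approx 2074.0 - 11.0 i$)
$K - y = -324 - \left(2074 - 11 i\right) = -2398 + 11 i$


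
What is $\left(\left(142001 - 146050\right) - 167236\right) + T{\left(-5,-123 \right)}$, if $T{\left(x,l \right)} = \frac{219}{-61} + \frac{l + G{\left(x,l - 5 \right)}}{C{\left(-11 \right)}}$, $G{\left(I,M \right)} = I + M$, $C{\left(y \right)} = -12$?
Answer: $- \frac{31341908}{183} \approx -1.7127 \cdot 10^{5}$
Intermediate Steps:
$T{\left(x,l \right)} = - \frac{2323}{732} - \frac{l}{6} - \frac{x}{12}$ ($T{\left(x,l \right)} = \frac{219}{-61} + \frac{l + \left(x + \left(l - 5\right)\right)}{-12} = 219 \left(- \frac{1}{61}\right) + \left(l + \left(x + \left(-5 + l\right)\right)\right) \left(- \frac{1}{12}\right) = - \frac{219}{61} + \left(l + \left(-5 + l + x\right)\right) \left(- \frac{1}{12}\right) = - \frac{219}{61} + \left(-5 + x + 2 l\right) \left(- \frac{1}{12}\right) = - \frac{219}{61} - \left(- \frac{5}{12} + \frac{l}{6} + \frac{x}{12}\right) = - \frac{2323}{732} - \frac{l}{6} - \frac{x}{12}$)
$\left(\left(142001 - 146050\right) - 167236\right) + T{\left(-5,-123 \right)} = \left(\left(142001 - 146050\right) - 167236\right) - - \frac{3247}{183} = \left(-4049 - 167236\right) + \left(- \frac{2323}{732} + \frac{41}{2} + \frac{5}{12}\right) = -171285 + \frac{3247}{183} = - \frac{31341908}{183}$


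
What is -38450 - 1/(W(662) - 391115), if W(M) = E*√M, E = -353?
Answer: -5878560981585035/152888452067 - 353*√662/152888452067 ≈ -38450.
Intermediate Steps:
W(M) = -353*√M
-38450 - 1/(W(662) - 391115) = -38450 - 1/(-353*√662 - 391115) = -38450 - 1/(-391115 - 353*√662)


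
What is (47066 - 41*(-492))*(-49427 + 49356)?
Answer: -4773898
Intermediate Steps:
(47066 - 41*(-492))*(-49427 + 49356) = (47066 + 20172)*(-71) = 67238*(-71) = -4773898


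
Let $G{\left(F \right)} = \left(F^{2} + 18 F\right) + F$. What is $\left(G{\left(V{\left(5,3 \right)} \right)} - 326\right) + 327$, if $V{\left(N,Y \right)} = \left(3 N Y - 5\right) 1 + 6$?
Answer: $2991$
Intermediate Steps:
$V{\left(N,Y \right)} = 1 + 3 N Y$ ($V{\left(N,Y \right)} = \left(3 N Y - 5\right) 1 + 6 = \left(-5 + 3 N Y\right) 1 + 6 = \left(-5 + 3 N Y\right) + 6 = 1 + 3 N Y$)
$G{\left(F \right)} = F^{2} + 19 F$
$\left(G{\left(V{\left(5,3 \right)} \right)} - 326\right) + 327 = \left(\left(1 + 3 \cdot 5 \cdot 3\right) \left(19 + \left(1 + 3 \cdot 5 \cdot 3\right)\right) - 326\right) + 327 = \left(\left(1 + 45\right) \left(19 + \left(1 + 45\right)\right) - 326\right) + 327 = \left(46 \left(19 + 46\right) - 326\right) + 327 = \left(46 \cdot 65 - 326\right) + 327 = \left(2990 - 326\right) + 327 = 2664 + 327 = 2991$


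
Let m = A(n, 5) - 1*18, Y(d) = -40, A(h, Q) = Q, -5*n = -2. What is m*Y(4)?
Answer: 520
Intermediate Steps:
n = ⅖ (n = -⅕*(-2) = ⅖ ≈ 0.40000)
m = -13 (m = 5 - 1*18 = 5 - 18 = -13)
m*Y(4) = -13*(-40) = 520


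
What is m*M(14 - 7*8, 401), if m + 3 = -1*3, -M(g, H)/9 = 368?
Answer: 19872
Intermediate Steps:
M(g, H) = -3312 (M(g, H) = -9*368 = -3312)
m = -6 (m = -3 - 1*3 = -3 - 3 = -6)
m*M(14 - 7*8, 401) = -6*(-3312) = 19872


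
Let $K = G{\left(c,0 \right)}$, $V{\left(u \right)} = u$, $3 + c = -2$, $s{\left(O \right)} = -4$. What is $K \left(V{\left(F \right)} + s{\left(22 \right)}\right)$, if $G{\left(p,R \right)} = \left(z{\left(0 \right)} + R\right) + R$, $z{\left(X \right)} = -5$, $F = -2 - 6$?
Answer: $60$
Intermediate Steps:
$c = -5$ ($c = -3 - 2 = -5$)
$F = -8$
$G{\left(p,R \right)} = -5 + 2 R$ ($G{\left(p,R \right)} = \left(-5 + R\right) + R = -5 + 2 R$)
$K = -5$ ($K = -5 + 2 \cdot 0 = -5 + 0 = -5$)
$K \left(V{\left(F \right)} + s{\left(22 \right)}\right) = - 5 \left(-8 - 4\right) = \left(-5\right) \left(-12\right) = 60$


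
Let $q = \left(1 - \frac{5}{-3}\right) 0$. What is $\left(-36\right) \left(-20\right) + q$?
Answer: $720$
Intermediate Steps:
$q = 0$ ($q = \left(1 - - \frac{5}{3}\right) 0 = \left(1 + \frac{5}{3}\right) 0 = \frac{8}{3} \cdot 0 = 0$)
$\left(-36\right) \left(-20\right) + q = \left(-36\right) \left(-20\right) + 0 = 720 + 0 = 720$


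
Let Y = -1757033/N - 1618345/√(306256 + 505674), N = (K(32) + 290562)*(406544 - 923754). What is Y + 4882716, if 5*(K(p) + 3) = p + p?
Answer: 733806985026478481/150286640678 - 323669*√16570/23198 ≈ 4.8809e+6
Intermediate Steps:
K(p) = -3 + 2*p/5 (K(p) = -3 + (p + p)/5 = -3 + (2*p)/5 = -3 + 2*p/5)
N = -150286640678 (N = ((-3 + (⅖)*32) + 290562)*(406544 - 923754) = ((-3 + 64/5) + 290562)*(-517210) = (49/5 + 290562)*(-517210) = (1452859/5)*(-517210) = -150286640678)
Y = 1757033/150286640678 - 323669*√16570/23198 (Y = -1757033/(-150286640678) - 1618345/√(306256 + 505674) = -1757033*(-1/150286640678) - 1618345*√16570/115990 = 1757033/150286640678 - 1618345*√16570/115990 = 1757033/150286640678 - 323669*√16570/23198 ≈ -1796.0)
Y + 4882716 = (1757033/150286640678 - 323669*√16570/23198) + 4882716 = 733806985026478481/150286640678 - 323669*√16570/23198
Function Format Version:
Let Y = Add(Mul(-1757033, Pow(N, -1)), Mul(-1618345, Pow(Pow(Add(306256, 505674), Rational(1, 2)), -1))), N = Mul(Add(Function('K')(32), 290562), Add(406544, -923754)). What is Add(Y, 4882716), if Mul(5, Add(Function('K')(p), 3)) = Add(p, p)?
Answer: Add(Rational(733806985026478481, 150286640678), Mul(Rational(-323669, 23198), Pow(16570, Rational(1, 2)))) ≈ 4.8809e+6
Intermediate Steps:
Function('K')(p) = Add(-3, Mul(Rational(2, 5), p)) (Function('K')(p) = Add(-3, Mul(Rational(1, 5), Add(p, p))) = Add(-3, Mul(Rational(1, 5), Mul(2, p))) = Add(-3, Mul(Rational(2, 5), p)))
N = -150286640678 (N = Mul(Add(Add(-3, Mul(Rational(2, 5), 32)), 290562), Add(406544, -923754)) = Mul(Add(Add(-3, Rational(64, 5)), 290562), -517210) = Mul(Add(Rational(49, 5), 290562), -517210) = Mul(Rational(1452859, 5), -517210) = -150286640678)
Y = Add(Rational(1757033, 150286640678), Mul(Rational(-323669, 23198), Pow(16570, Rational(1, 2)))) (Y = Add(Mul(-1757033, Pow(-150286640678, -1)), Mul(-1618345, Pow(Pow(Add(306256, 505674), Rational(1, 2)), -1))) = Add(Mul(-1757033, Rational(-1, 150286640678)), Mul(-1618345, Pow(Pow(811930, Rational(1, 2)), -1))) = Add(Rational(1757033, 150286640678), Mul(-1618345, Pow(Mul(7, Pow(16570, Rational(1, 2))), -1))) = Add(Rational(1757033, 150286640678), Mul(-1618345, Mul(Rational(1, 115990), Pow(16570, Rational(1, 2))))) = Add(Rational(1757033, 150286640678), Mul(Rational(-323669, 23198), Pow(16570, Rational(1, 2)))) ≈ -1796.0)
Add(Y, 4882716) = Add(Add(Rational(1757033, 150286640678), Mul(Rational(-323669, 23198), Pow(16570, Rational(1, 2)))), 4882716) = Add(Rational(733806985026478481, 150286640678), Mul(Rational(-323669, 23198), Pow(16570, Rational(1, 2))))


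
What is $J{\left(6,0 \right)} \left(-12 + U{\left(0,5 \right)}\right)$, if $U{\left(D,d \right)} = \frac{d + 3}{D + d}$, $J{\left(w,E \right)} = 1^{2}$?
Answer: $- \frac{52}{5} \approx -10.4$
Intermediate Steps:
$J{\left(w,E \right)} = 1$
$U{\left(D,d \right)} = \frac{3 + d}{D + d}$
$J{\left(6,0 \right)} \left(-12 + U{\left(0,5 \right)}\right) = 1 \left(-12 + \frac{3 + 5}{0 + 5}\right) = 1 \left(-12 + \frac{1}{5} \cdot 8\right) = 1 \left(-12 + \frac{8}{5}\right) = 1 \left(- \frac{52}{5}\right) = - \frac{52}{5}$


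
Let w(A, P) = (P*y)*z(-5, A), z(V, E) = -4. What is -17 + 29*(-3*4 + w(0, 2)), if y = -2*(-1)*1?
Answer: -829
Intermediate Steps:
y = 2 (y = 2*1 = 2)
w(A, P) = -8*P (w(A, P) = (P*2)*(-4) = (2*P)*(-4) = -8*P)
-17 + 29*(-3*4 + w(0, 2)) = -17 + 29*(-3*4 - 8*2) = -17 + 29*(-12 - 16) = -17 + 29*(-28) = -17 - 812 = -829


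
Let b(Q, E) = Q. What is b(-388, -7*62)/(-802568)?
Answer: 97/200642 ≈ 0.00048345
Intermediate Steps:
b(-388, -7*62)/(-802568) = -388/(-802568) = -388*(-1/802568) = 97/200642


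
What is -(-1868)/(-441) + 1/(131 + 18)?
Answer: -277891/65709 ≈ -4.2291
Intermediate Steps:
-(-1868)/(-441) + 1/(131 + 18) = -(-1868)*(-1)/441 + 1/149 = -4*467/441 + 1/149 = -1868/441 + 1/149 = -277891/65709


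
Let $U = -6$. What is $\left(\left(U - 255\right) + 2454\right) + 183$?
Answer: $2376$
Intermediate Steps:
$\left(\left(U - 255\right) + 2454\right) + 183 = \left(\left(-6 - 255\right) + 2454\right) + 183 = \left(-261 + 2454\right) + 183 = 2193 + 183 = 2376$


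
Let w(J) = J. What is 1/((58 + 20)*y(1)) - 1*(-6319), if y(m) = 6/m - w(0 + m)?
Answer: 2464411/390 ≈ 6319.0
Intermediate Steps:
y(m) = -m + 6/m (y(m) = 6/m - (0 + m) = 6/m - m = -m + 6/m)
1/((58 + 20)*y(1)) - 1*(-6319) = 1/((58 + 20)*(-1*1 + 6/1)) - 1*(-6319) = 1/(78*(-1 + 6*1)) + 6319 = 1/(78*(-1 + 6)) + 6319 = 1/(78*5) + 6319 = 1/390 + 6319 = 2464411/390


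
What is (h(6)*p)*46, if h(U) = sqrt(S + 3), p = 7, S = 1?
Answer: 644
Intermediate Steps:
h(U) = 2 (h(U) = sqrt(1 + 3) = sqrt(4) = 2)
(h(6)*p)*46 = (2*7)*46 = 14*46 = 644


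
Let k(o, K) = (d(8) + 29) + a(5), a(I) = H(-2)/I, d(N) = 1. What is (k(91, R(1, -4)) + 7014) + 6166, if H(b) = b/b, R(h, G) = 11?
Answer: 66051/5 ≈ 13210.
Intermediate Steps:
H(b) = 1
a(I) = 1/I
k(o, K) = 151/5 (k(o, K) = (1 + 29) + 1/5 = 30 + ⅕ = 151/5)
(k(91, R(1, -4)) + 7014) + 6166 = (151/5 + 7014) + 6166 = 35221/5 + 6166 = 66051/5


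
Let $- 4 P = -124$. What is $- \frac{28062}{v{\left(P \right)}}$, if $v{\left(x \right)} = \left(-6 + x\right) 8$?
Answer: $- \frac{14031}{100} \approx -140.31$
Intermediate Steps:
$P = 31$ ($P = \left(- \frac{1}{4}\right) \left(-124\right) = 31$)
$v{\left(x \right)} = -48 + 8 x$
$- \frac{28062}{v{\left(P \right)}} = - \frac{28062}{-48 + 8 \cdot 31} = - \frac{28062}{-48 + 248} = - \frac{28062}{200} = \left(-28062\right) \frac{1}{200} = - \frac{14031}{100}$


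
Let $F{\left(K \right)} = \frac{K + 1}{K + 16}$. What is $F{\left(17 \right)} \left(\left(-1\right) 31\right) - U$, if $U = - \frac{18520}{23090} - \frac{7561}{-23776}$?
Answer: $- \frac{9918850991}{603886624} \approx -16.425$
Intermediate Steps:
$F{\left(K \right)} = \frac{1 + K}{16 + K}$
$U = - \frac{26574803}{54898784}$ ($U = \left(-18520\right) \frac{1}{23090} - - \frac{7561}{23776} = - \frac{1852}{2309} + \frac{7561}{23776} = - \frac{26574803}{54898784} \approx -0.48407$)
$F{\left(17 \right)} \left(\left(-1\right) 31\right) - U = \frac{1 + 17}{16 + 17} \left(\left(-1\right) 31\right) - - \frac{26574803}{54898784} = \frac{1}{33} \cdot 18 \left(-31\right) + \frac{26574803}{54898784} = \frac{6}{11} \left(-31\right) + \frac{26574803}{54898784} = - \frac{186}{11} + \frac{26574803}{54898784} = - \frac{9918850991}{603886624}$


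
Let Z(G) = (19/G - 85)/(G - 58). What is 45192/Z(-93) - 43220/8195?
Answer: 37146147626/463837 ≈ 80085.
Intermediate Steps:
Z(G) = (-85 + 19/G)/(-58 + G)
45192/Z(-93) - 43220/8195 = 45192/(((19 - 85*(-93))/((-93)*(-58 - 93)))) - 43220/8195 = 45192/((-1/93*(19 + 7905)/(-151))) - 43220*1/8195 = 45192/((-1/93*(-1/151)*7924)) - 8644/1639 = 45192/(7924/14043) - 8644/1639 = 45192*(14043/7924) - 8644/1639 = 22665402/283 - 8644/1639 = 37146147626/463837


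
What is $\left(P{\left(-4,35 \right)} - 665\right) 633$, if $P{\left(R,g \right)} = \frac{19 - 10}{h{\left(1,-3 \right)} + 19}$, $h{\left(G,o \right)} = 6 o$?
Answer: $-415248$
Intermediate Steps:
$P{\left(R,g \right)} = 9$ ($P{\left(R,g \right)} = \frac{19 - 10}{6 \left(-3\right) + 19} = \frac{9}{-18 + 19} = \frac{9}{1} = 9 \cdot 1 = 9$)
$\left(P{\left(-4,35 \right)} - 665\right) 633 = \left(9 - 665\right) 633 = \left(-656\right) 633 = -415248$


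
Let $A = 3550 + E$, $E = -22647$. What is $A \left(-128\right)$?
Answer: $2444416$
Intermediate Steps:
$A = -19097$ ($A = 3550 - 22647 = -19097$)
$A \left(-128\right) = \left(-19097\right) \left(-128\right) = 2444416$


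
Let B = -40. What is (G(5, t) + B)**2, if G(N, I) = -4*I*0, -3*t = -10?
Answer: 1600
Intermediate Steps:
t = 10/3 (t = -1/3*(-10) = 10/3 ≈ 3.3333)
G(N, I) = 0
(G(5, t) + B)**2 = (0 - 40)**2 = (-40)**2 = 1600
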